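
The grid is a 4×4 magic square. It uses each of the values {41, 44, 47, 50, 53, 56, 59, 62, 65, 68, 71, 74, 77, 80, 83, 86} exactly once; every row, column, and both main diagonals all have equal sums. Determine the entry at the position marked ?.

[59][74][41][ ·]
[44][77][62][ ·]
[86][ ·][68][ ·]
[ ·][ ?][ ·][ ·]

The 16 entries sum to 1016, so each line sums to 1016/4 = 254.
Using row 1: 59 + 74 + 41 + ? → (1,4) = 254 − 174 = 80.
Using row 2: 44 + 77 + 62 + ? → (2,4) = 254 − 183 = 71.
The remaining cell in column 1 is (4,1) = 254 − 189 = 65.
Column 3 needs 254; the known cells sum to 171, so (4,3) = 83.
Using main diagonal: 59 + 77 + 68 + ? → (4,4) = 254 − 204 = 50.
Anti-diagonal: 80 + 62 + 65 + ? = 254, so (3,2) = 47.
From row 3, 254 − (86 + 47 + 68) gives (3,4) = 53.
Row 4 needs 254; the known cells sum to 198, so (4,2) = 56.

56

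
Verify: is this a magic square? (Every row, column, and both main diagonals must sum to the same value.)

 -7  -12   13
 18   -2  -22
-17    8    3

Row 1: -7 + (-12) + 13 = -6.
Row 2: 18 + (-2) + (-22) = -6.
Row 3: -17 + 8 + 3 = -6.
Column 1: -7 + 18 + (-17) = -6.
Column 2: -12 + (-2) + 8 = -6.
Column 3: 13 + (-22) + 3 = -6.
Main diagonal: -7 + (-2) + 3 = -6.
Anti-diagonal: 13 + (-2) + (-17) = -6.
All lines sum to -6.

Yes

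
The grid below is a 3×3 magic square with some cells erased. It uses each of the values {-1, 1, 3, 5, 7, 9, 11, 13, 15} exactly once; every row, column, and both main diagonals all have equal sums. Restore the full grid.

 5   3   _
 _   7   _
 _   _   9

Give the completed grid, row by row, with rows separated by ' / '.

5 3 13 / 15 7 -1 / 1 11 9

The 9 entries sum to 63, so each line sums to 63/3 = 21.
Row 1: 5 + 3 + ? = 21, so (1,3) = 13.
Using column 2: 3 + 7 + ? → (3,2) = 21 − 10 = 11.
Column 3 needs 21; the known cells sum to 22, so (2,3) = -1.
The remaining cell in anti-diagonal is (3,1) = 21 − 20 = 1.
Row 2: 7 + (-1) + ? = 21, so (2,1) = 15.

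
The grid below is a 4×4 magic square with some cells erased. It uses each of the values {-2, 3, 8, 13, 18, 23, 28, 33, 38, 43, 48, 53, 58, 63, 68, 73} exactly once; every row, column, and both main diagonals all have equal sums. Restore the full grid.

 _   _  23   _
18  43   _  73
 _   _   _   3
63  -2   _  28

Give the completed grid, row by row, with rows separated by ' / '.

The 16 entries sum to 568, so each line sums to 568/4 = 142.
The remaining cell in row 2 is (2,3) = 142 − 134 = 8.
Row 4: 63 + (-2) + 28 + ? = 142, so (4,3) = 53.
The remaining cell in column 3 is (3,3) = 142 − 84 = 58.
From column 4, 142 − (73 + 3 + 28) gives (1,4) = 38.
Main diagonal must total 142; the given cells sum to 129, so (1,1) = 13.
From anti-diagonal, 142 − (38 + 8 + 63) gives (3,2) = 33.
The remaining cell in row 1 is (1,2) = 142 − 74 = 68.
From row 3, 142 − (33 + 58 + 3) gives (3,1) = 48.

13 68 23 38 / 18 43 8 73 / 48 33 58 3 / 63 -2 53 28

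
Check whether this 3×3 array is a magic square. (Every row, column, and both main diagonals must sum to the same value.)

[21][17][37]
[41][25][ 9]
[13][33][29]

Row 1: 21 + 17 + 37 = 75.
Row 2: 41 + 25 + 9 = 75.
Row 3: 13 + 33 + 29 = 75.
Column 1: 21 + 41 + 13 = 75.
Column 2: 17 + 25 + 33 = 75.
Column 3: 37 + 9 + 29 = 75.
Main diagonal: 21 + 25 + 29 = 75.
Anti-diagonal: 37 + 25 + 13 = 75.
All lines sum to 75.

Yes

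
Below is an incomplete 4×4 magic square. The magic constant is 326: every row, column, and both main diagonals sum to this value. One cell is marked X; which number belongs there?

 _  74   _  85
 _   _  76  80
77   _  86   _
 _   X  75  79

88

Using column 3: 76 + 86 + 75 + ? → (1,3) = 326 − 237 = 89.
The remaining cell in column 4 is (3,4) = 326 − 244 = 82.
Using row 1: 74 + 89 + 85 + ? → (1,1) = 326 − 248 = 78.
Using row 3: 77 + 86 + 82 + ? → (3,2) = 326 − 245 = 81.
Main diagonal: 78 + 86 + 79 + ? = 326, so (2,2) = 83.
Anti-diagonal needs 326; the known cells sum to 242, so (4,1) = 84.
Using row 2: 83 + 76 + 80 + ? → (2,1) = 326 − 239 = 87.
Using row 4: 84 + 75 + 79 + ? → (4,2) = 326 − 238 = 88.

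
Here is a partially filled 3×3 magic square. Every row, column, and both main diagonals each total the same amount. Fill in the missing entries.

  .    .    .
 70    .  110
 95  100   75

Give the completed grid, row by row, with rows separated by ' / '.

Row 3 is already complete: 95 + 100 + 75 = 270, so that is the magic constant.
Using row 2: 70 + 110 + ? → (2,2) = 270 − 180 = 90.
Column 1 needs 270; the known cells sum to 165, so (1,1) = 105.
Column 2 must total 270; the given cells sum to 190, so (1,2) = 80.
Column 3: 110 + 75 + ? = 270, so (1,3) = 85.

105 80 85 / 70 90 110 / 95 100 75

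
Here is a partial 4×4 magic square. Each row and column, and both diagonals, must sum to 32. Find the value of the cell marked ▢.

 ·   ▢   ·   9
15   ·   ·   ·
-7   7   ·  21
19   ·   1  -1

-5

The remaining cell in row 3 is (3,3) = 32 − 21 = 11.
Row 4 must total 32; the given cells sum to 19, so (4,2) = 13.
From column 1, 32 − (15 + (-7) + 19) gives (1,1) = 5.
From column 4, 32 − (9 + 21 + (-1)) gives (2,4) = 3.
Using main diagonal: 5 + 11 + (-1) + ? → (2,2) = 32 − 15 = 17.
From anti-diagonal, 32 − (9 + 7 + 19) gives (2,3) = -3.
The remaining cell in column 2 is (1,2) = 32 − 37 = -5.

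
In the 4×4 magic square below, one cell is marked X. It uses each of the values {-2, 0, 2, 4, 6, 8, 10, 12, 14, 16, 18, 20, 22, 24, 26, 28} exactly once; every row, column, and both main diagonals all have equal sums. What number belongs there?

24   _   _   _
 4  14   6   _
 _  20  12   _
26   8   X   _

16

The 16 entries sum to 208, so each line sums to 208/4 = 52.
From row 2, 52 − (4 + 14 + 6) gives (2,4) = 28.
Column 1 must total 52; the given cells sum to 54, so (3,1) = -2.
The remaining cell in column 2 is (1,2) = 52 − 42 = 10.
From main diagonal, 52 − (24 + 14 + 12) gives (4,4) = 2.
Anti-diagonal must total 52; the given cells sum to 52, so (1,4) = 0.
Using row 1: 24 + 10 + 0 + ? → (1,3) = 52 − 34 = 18.
The remaining cell in row 3 is (3,4) = 52 − 30 = 22.
From row 4, 52 − (26 + 8 + 2) gives (4,3) = 16.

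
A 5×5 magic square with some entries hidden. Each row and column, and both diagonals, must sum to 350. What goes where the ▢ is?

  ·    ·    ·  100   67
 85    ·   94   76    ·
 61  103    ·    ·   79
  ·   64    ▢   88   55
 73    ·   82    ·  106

46

Using column 5: 67 + 79 + 55 + 106 + ? → (2,5) = 350 − 307 = 43.
The remaining cell in anti-diagonal is (3,3) = 350 − 280 = 70.
Row 2 needs 350; the known cells sum to 298, so (2,2) = 52.
Row 3 needs 350; the known cells sum to 313, so (3,4) = 37.
Column 4 needs 350; the known cells sum to 301, so (5,4) = 49.
Main diagonal: 52 + 70 + 88 + 106 + ? = 350, so (1,1) = 34.
Row 5: 73 + 82 + 49 + 106 + ? = 350, so (5,2) = 40.
Column 1 needs 350; the known cells sum to 253, so (4,1) = 97.
From column 2, 350 − (52 + 103 + 64 + 40) gives (1,2) = 91.
The remaining cell in row 1 is (1,3) = 350 − 292 = 58.
Row 4 must total 350; the given cells sum to 304, so (4,3) = 46.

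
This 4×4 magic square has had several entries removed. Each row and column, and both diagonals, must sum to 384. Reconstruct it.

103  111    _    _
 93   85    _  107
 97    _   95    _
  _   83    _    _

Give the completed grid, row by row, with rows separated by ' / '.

Row 2 needs 384; the known cells sum to 285, so (2,3) = 99.
Column 1 needs 384; the known cells sum to 293, so (4,1) = 91.
Column 2: 111 + 85 + 83 + ? = 384, so (3,2) = 105.
The remaining cell in main diagonal is (4,4) = 384 − 283 = 101.
Using anti-diagonal: 99 + 105 + 91 + ? → (1,4) = 384 − 295 = 89.
From row 1, 384 − (103 + 111 + 89) gives (1,3) = 81.
From row 3, 384 − (97 + 105 + 95) gives (3,4) = 87.
From row 4, 384 − (91 + 83 + 101) gives (4,3) = 109.

103 111 81 89 / 93 85 99 107 / 97 105 95 87 / 91 83 109 101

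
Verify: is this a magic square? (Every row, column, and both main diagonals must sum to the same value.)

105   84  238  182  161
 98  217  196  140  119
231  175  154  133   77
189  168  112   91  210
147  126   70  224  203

Yes

Row 1: 105 + 84 + 238 + 182 + 161 = 770.
Row 2: 98 + 217 + 196 + 140 + 119 = 770.
Row 3: 231 + 175 + 154 + 133 + 77 = 770.
Row 4: 189 + 168 + 112 + 91 + 210 = 770.
Row 5: 147 + 126 + 70 + 224 + 203 = 770.
Column 1: 105 + 98 + 231 + 189 + 147 = 770.
Column 2: 84 + 217 + 175 + 168 + 126 = 770.
Column 3: 238 + 196 + 154 + 112 + 70 = 770.
Column 4: 182 + 140 + 133 + 91 + 224 = 770.
Column 5: 161 + 119 + 77 + 210 + 203 = 770.
Main diagonal: 105 + 217 + 154 + 91 + 203 = 770.
Anti-diagonal: 161 + 140 + 154 + 168 + 147 = 770.
All lines sum to 770.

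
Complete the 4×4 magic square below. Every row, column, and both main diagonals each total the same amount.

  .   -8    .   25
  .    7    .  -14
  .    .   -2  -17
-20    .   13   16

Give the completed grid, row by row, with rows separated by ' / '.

-11 -8 4 25 / 22 7 -5 -14 / 19 10 -2 -17 / -20 1 13 16

Column 4 is already complete: 25 + -14 + -17 + 16 = 10, so that is the magic constant.
From row 4, 10 − (-20 + 13 + 16) gives (4,2) = 1.
Using column 2: -8 + 7 + 1 + ? → (3,2) = 10 − 0 = 10.
From main diagonal, 10 − (7 + (-2) + 16) gives (1,1) = -11.
Anti-diagonal needs 10; the known cells sum to 15, so (2,3) = -5.
The remaining cell in row 1 is (1,3) = 10 − 6 = 4.
From row 2, 10 − (7 + (-5) + (-14)) gives (2,1) = 22.
Row 3 needs 10; the known cells sum to -9, so (3,1) = 19.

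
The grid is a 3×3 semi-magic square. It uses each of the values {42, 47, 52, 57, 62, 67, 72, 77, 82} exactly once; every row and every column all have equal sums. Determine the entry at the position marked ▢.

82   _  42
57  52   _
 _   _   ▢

The 9 entries sum to 558, so each line sums to 558/3 = 186.
From row 1, 186 − (82 + 42) gives (1,2) = 62.
The remaining cell in row 2 is (2,3) = 186 − 109 = 77.
Column 1 must total 186; the given cells sum to 139, so (3,1) = 47.
Column 2: 62 + 52 + ? = 186, so (3,2) = 72.
The remaining cell in column 3 is (3,3) = 186 − 119 = 67.

67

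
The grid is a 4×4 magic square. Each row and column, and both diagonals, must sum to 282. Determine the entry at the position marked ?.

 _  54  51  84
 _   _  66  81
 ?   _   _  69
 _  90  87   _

Row 1 needs 282; the known cells sum to 189, so (1,1) = 93.
Using column 3: 51 + 66 + 87 + ? → (3,3) = 282 − 204 = 78.
Column 4 needs 282; the known cells sum to 234, so (4,4) = 48.
Main diagonal needs 282; the known cells sum to 219, so (2,2) = 63.
From row 2, 282 − (63 + 66 + 81) gives (2,1) = 72.
Row 4 must total 282; the given cells sum to 225, so (4,1) = 57.
From column 1, 282 − (93 + 72 + 57) gives (3,1) = 60.

60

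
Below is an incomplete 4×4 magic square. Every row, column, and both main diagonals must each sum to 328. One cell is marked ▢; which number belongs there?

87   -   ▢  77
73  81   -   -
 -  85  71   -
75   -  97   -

From column 1, 328 − (87 + 73 + 75) gives (3,1) = 93.
The remaining cell in main diagonal is (4,4) = 328 − 239 = 89.
Using anti-diagonal: 77 + 85 + 75 + ? → (2,3) = 328 − 237 = 91.
From row 2, 328 − (73 + 81 + 91) gives (2,4) = 83.
Row 3: 93 + 85 + 71 + ? = 328, so (3,4) = 79.
Row 4 must total 328; the given cells sum to 261, so (4,2) = 67.
Using column 2: 81 + 85 + 67 + ? → (1,2) = 328 − 233 = 95.
Column 3 must total 328; the given cells sum to 259, so (1,3) = 69.

69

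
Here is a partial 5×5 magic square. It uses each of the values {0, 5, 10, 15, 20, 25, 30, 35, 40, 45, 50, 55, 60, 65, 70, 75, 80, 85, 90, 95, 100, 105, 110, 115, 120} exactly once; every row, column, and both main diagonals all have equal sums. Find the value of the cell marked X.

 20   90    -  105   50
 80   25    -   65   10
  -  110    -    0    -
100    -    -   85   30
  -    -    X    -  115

The 25 entries sum to 1500, so each line sums to 1500/5 = 300.
Row 1 must total 300; the given cells sum to 265, so (1,3) = 35.
From row 2, 300 − (80 + 25 + 65 + 10) gives (2,3) = 120.
Column 4 needs 300; the known cells sum to 255, so (5,4) = 45.
Using column 5: 50 + 10 + 30 + 115 + ? → (3,5) = 300 − 205 = 95.
Main diagonal: 20 + 25 + 85 + 115 + ? = 300, so (3,3) = 55.
The remaining cell in row 3 is (3,1) = 300 − 260 = 40.
Column 1: 20 + 80 + 40 + 100 + ? = 300, so (5,1) = 60.
From anti-diagonal, 300 − (50 + 65 + 55 + 60) gives (4,2) = 70.
Row 4 must total 300; the given cells sum to 285, so (4,3) = 15.
Column 2 needs 300; the known cells sum to 295, so (5,2) = 5.
Column 3 needs 300; the known cells sum to 225, so (5,3) = 75.

75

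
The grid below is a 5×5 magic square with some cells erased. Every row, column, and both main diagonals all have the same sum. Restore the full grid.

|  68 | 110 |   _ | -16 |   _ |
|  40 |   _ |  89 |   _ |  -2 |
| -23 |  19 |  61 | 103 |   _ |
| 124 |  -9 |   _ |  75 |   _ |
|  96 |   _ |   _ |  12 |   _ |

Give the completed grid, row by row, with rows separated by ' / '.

68 110 117 -16 26 / 40 47 89 131 -2 / -23 19 61 103 145 / 124 -9 33 75 82 / 96 138 5 12 54

Column 1 is already complete: 68 + 40 + -23 + 124 + 96 = 305, so that is the magic constant.
Using row 3: -23 + 19 + 61 + 103 + ? → (3,5) = 305 − 160 = 145.
Column 4: -16 + 103 + 75 + 12 + ? = 305, so (2,4) = 131.
Anti-diagonal: 131 + 61 + (-9) + 96 + ? = 305, so (1,5) = 26.
Row 1 needs 305; the known cells sum to 188, so (1,3) = 117.
The remaining cell in row 2 is (2,2) = 305 − 258 = 47.
From column 2, 305 − (110 + 47 + 19 + (-9)) gives (5,2) = 138.
Using main diagonal: 68 + 47 + 61 + 75 + ? → (5,5) = 305 − 251 = 54.
Row 5 must total 305; the given cells sum to 300, so (5,3) = 5.
Column 3: 117 + 89 + 61 + 5 + ? = 305, so (4,3) = 33.
Column 5 must total 305; the given cells sum to 223, so (4,5) = 82.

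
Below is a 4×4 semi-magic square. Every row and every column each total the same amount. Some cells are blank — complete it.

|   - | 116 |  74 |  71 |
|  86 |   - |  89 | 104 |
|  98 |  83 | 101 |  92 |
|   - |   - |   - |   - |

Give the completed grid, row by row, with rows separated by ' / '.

113 116 74 71 / 86 95 89 104 / 98 83 101 92 / 77 80 110 107

Row 3 is already complete: 98 + 83 + 101 + 92 = 374, so that is the magic constant.
Row 1 must total 374; the given cells sum to 261, so (1,1) = 113.
Row 2 needs 374; the known cells sum to 279, so (2,2) = 95.
Column 1 needs 374; the known cells sum to 297, so (4,1) = 77.
Column 2: 116 + 95 + 83 + ? = 374, so (4,2) = 80.
Column 3 needs 374; the known cells sum to 264, so (4,3) = 110.
Using column 4: 71 + 104 + 92 + ? → (4,4) = 374 − 267 = 107.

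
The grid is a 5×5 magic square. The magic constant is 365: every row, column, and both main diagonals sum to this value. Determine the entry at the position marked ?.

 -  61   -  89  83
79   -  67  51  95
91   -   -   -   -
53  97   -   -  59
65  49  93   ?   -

The remaining cell in row 2 is (2,2) = 365 − 292 = 73.
Column 1: 79 + 91 + 53 + 65 + ? = 365, so (1,1) = 77.
Using column 2: 61 + 73 + 97 + 49 + ? → (3,2) = 365 − 280 = 85.
From anti-diagonal, 365 − (83 + 51 + 97 + 65) gives (3,3) = 69.
From row 1, 365 − (77 + 61 + 89 + 83) gives (1,3) = 55.
The remaining cell in column 3 is (4,3) = 365 − 284 = 81.
Using row 4: 53 + 97 + 81 + 59 + ? → (4,4) = 365 − 290 = 75.
The remaining cell in main diagonal is (5,5) = 365 − 294 = 71.
From row 5, 365 − (65 + 49 + 93 + 71) gives (5,4) = 87.

87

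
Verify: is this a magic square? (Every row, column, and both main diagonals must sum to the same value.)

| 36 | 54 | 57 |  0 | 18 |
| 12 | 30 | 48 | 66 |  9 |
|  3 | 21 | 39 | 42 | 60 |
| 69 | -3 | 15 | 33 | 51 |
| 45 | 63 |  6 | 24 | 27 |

Row 1: 36 + 54 + 57 + 0 + 18 = 165.
Row 2: 12 + 30 + 48 + 66 + 9 = 165.
Row 3: 3 + 21 + 39 + 42 + 60 = 165.
Row 4: 69 + (-3) + 15 + 33 + 51 = 165.
Row 5: 45 + 63 + 6 + 24 + 27 = 165.
Column 1: 36 + 12 + 3 + 69 + 45 = 165.
Column 2: 54 + 30 + 21 + (-3) + 63 = 165.
Column 3: 57 + 48 + 39 + 15 + 6 = 165.
Column 4: 0 + 66 + 42 + 33 + 24 = 165.
Column 5: 18 + 9 + 60 + 51 + 27 = 165.
Main diagonal: 36 + 30 + 39 + 33 + 27 = 165.
Anti-diagonal: 18 + 66 + 39 + (-3) + 45 = 165.
All lines sum to 165.

Yes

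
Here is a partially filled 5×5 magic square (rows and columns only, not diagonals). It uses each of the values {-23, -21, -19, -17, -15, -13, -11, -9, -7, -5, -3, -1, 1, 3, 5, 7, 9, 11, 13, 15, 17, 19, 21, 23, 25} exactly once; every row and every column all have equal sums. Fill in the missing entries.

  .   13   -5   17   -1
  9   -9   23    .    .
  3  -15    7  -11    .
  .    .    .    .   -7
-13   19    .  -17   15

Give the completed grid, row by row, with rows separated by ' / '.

-19 13 -5 17 -1 / 9 -9 23 5 -23 / 3 -15 7 -11 21 / 25 -3 -21 11 -7 / -13 19 1 -17 15

The 25 entries sum to 25, so each line sums to 25/5 = 5.
Row 1: 13 + (-5) + 17 + (-1) + ? = 5, so (1,1) = -19.
Row 3: 3 + (-15) + 7 + (-11) + ? = 5, so (3,5) = 21.
From row 5, 5 − (-13 + 19 + (-17) + 15) gives (5,3) = 1.
Using column 1: -19 + 9 + 3 + (-13) + ? → (4,1) = 5 − (-20) = 25.
Column 2: 13 + (-9) + (-15) + 19 + ? = 5, so (4,2) = -3.
Using column 3: -5 + 23 + 7 + 1 + ? → (4,3) = 5 − 26 = -21.
Column 5 must total 5; the given cells sum to 28, so (2,5) = -23.
Row 2 must total 5; the given cells sum to 0, so (2,4) = 5.
Row 4 needs 5; the known cells sum to -6, so (4,4) = 11.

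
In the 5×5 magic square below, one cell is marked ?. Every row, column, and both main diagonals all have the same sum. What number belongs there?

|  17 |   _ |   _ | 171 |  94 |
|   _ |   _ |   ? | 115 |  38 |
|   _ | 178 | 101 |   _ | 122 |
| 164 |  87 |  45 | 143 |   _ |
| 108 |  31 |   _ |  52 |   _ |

157

Anti-diagonal is complete and sums to 505; that is the magic constant.
Row 4 needs 505; the known cells sum to 439, so (4,5) = 66.
Column 4 needs 505; the known cells sum to 481, so (3,4) = 24.
The remaining cell in column 5 is (5,5) = 505 − 320 = 185.
The remaining cell in main diagonal is (2,2) = 505 − 446 = 59.
Using row 3: 178 + 101 + 24 + 122 + ? → (3,1) = 505 − 425 = 80.
Using row 5: 108 + 31 + 52 + 185 + ? → (5,3) = 505 − 376 = 129.
From column 1, 505 − (17 + 80 + 164 + 108) gives (2,1) = 136.
Column 2: 59 + 178 + 87 + 31 + ? = 505, so (1,2) = 150.
Using row 1: 17 + 150 + 171 + 94 + ? → (1,3) = 505 − 432 = 73.
Row 2 must total 505; the given cells sum to 348, so (2,3) = 157.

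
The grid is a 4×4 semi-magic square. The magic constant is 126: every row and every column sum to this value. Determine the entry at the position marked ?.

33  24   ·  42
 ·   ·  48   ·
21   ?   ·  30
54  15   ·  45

Row 1: 33 + 24 + 42 + ? = 126, so (1,3) = 27.
Row 4 must total 126; the given cells sum to 114, so (4,3) = 12.
Column 1 needs 126; the known cells sum to 108, so (2,1) = 18.
From column 3, 126 − (27 + 48 + 12) gives (3,3) = 39.
Column 4: 42 + 30 + 45 + ? = 126, so (2,4) = 9.
Row 2 needs 126; the known cells sum to 75, so (2,2) = 51.
Using row 3: 21 + 39 + 30 + ? → (3,2) = 126 − 90 = 36.

36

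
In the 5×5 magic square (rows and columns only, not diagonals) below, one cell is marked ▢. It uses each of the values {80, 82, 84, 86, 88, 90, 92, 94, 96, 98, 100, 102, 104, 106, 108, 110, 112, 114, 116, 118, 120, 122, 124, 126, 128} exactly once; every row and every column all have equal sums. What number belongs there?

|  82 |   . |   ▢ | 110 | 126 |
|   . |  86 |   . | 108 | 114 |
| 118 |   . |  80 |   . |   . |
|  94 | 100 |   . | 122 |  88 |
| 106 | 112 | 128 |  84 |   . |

104

The 25 entries sum to 2600, so each line sums to 2600/5 = 520.
Row 4 must total 520; the given cells sum to 404, so (4,3) = 116.
Row 5 needs 520; the known cells sum to 430, so (5,5) = 90.
Column 1 must total 520; the given cells sum to 400, so (2,1) = 120.
Column 4: 110 + 108 + 122 + 84 + ? = 520, so (3,4) = 96.
The remaining cell in column 5 is (3,5) = 520 − 418 = 102.
Row 2 must total 520; the given cells sum to 428, so (2,3) = 92.
Using row 3: 118 + 80 + 96 + 102 + ? → (3,2) = 520 − 396 = 124.
The remaining cell in column 2 is (1,2) = 520 − 422 = 98.
The remaining cell in column 3 is (1,3) = 520 − 416 = 104.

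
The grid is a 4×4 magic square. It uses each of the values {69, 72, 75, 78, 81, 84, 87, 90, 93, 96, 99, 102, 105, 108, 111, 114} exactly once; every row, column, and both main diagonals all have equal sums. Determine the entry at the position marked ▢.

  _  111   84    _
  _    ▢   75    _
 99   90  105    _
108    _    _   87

96

The 16 entries sum to 1464, so each line sums to 1464/4 = 366.
Row 3 must total 366; the given cells sum to 294, so (3,4) = 72.
Column 3 must total 366; the given cells sum to 264, so (4,3) = 102.
The remaining cell in anti-diagonal is (1,4) = 366 − 273 = 93.
Row 1 needs 366; the known cells sum to 288, so (1,1) = 78.
Using row 4: 108 + 102 + 87 + ? → (4,2) = 366 − 297 = 69.
From column 1, 366 − (78 + 99 + 108) gives (2,1) = 81.
The remaining cell in column 2 is (2,2) = 366 − 270 = 96.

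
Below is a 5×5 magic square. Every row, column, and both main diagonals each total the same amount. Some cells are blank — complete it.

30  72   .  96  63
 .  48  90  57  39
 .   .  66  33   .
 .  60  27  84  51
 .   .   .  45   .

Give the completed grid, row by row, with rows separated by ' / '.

Column 4 is already complete: 96 + 57 + 33 + 84 + 45 = 315, so that is the magic constant.
Row 1 needs 315; the known cells sum to 261, so (1,3) = 54.
Row 2 needs 315; the known cells sum to 234, so (2,1) = 81.
From row 4, 315 − (60 + 27 + 84 + 51) gives (4,1) = 93.
Column 3 needs 315; the known cells sum to 237, so (5,3) = 78.
Using main diagonal: 30 + 48 + 66 + 84 + ? → (5,5) = 315 − 228 = 87.
Anti-diagonal: 63 + 57 + 66 + 60 + ? = 315, so (5,1) = 69.
Row 5: 69 + 78 + 45 + 87 + ? = 315, so (5,2) = 36.
Column 1 must total 315; the given cells sum to 273, so (3,1) = 42.
The remaining cell in column 2 is (3,2) = 315 − 216 = 99.
From column 5, 315 − (63 + 39 + 51 + 87) gives (3,5) = 75.

30 72 54 96 63 / 81 48 90 57 39 / 42 99 66 33 75 / 93 60 27 84 51 / 69 36 78 45 87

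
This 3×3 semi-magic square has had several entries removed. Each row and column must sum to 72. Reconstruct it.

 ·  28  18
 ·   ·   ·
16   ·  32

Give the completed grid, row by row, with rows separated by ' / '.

Row 1 needs 72; the known cells sum to 46, so (1,1) = 26.
Row 3 must total 72; the given cells sum to 48, so (3,2) = 24.
Column 1 must total 72; the given cells sum to 42, so (2,1) = 30.
Column 2: 28 + 24 + ? = 72, so (2,2) = 20.
The remaining cell in column 3 is (2,3) = 72 − 50 = 22.

26 28 18 / 30 20 22 / 16 24 32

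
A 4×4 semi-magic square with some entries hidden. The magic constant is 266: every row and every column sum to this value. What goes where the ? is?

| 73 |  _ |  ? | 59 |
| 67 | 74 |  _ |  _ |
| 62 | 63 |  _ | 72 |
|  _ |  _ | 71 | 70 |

66

Row 3 must total 266; the given cells sum to 197, so (3,3) = 69.
Column 1 must total 266; the given cells sum to 202, so (4,1) = 64.
The remaining cell in column 4 is (2,4) = 266 − 201 = 65.
The remaining cell in row 2 is (2,3) = 266 − 206 = 60.
The remaining cell in row 4 is (4,2) = 266 − 205 = 61.
Column 2: 74 + 63 + 61 + ? = 266, so (1,2) = 68.
Column 3 must total 266; the given cells sum to 200, so (1,3) = 66.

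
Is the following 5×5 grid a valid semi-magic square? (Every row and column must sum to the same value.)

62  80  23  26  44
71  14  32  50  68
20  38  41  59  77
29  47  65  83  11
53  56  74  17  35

Row 1: 62 + 80 + 23 + 26 + 44 = 235.
Row 2: 71 + 14 + 32 + 50 + 68 = 235.
Row 3: 20 + 38 + 41 + 59 + 77 = 235.
Row 4: 29 + 47 + 65 + 83 + 11 = 235.
Row 5: 53 + 56 + 74 + 17 + 35 = 235.
Column 1: 62 + 71 + 20 + 29 + 53 = 235.
Column 2: 80 + 14 + 38 + 47 + 56 = 235.
Column 3: 23 + 32 + 41 + 65 + 74 = 235.
Column 4: 26 + 50 + 59 + 83 + 17 = 235.
Column 5: 44 + 68 + 77 + 11 + 35 = 235.
All lines sum to 235.

Yes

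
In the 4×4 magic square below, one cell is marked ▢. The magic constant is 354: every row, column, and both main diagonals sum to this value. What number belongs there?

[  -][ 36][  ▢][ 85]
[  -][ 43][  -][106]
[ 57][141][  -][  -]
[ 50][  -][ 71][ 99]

Row 4 must total 354; the given cells sum to 220, so (4,2) = 134.
Column 4 needs 354; the known cells sum to 290, so (3,4) = 64.
From anti-diagonal, 354 − (85 + 141 + 50) gives (2,3) = 78.
Row 2 needs 354; the known cells sum to 227, so (2,1) = 127.
From row 3, 354 − (57 + 141 + 64) gives (3,3) = 92.
The remaining cell in column 1 is (1,1) = 354 − 234 = 120.
Column 3 needs 354; the known cells sum to 241, so (1,3) = 113.

113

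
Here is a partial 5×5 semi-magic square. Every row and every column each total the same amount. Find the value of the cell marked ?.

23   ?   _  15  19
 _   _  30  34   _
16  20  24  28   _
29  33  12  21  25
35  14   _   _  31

27

Row 4 is complete and sums to 120; that is the magic constant.
Row 3: 16 + 20 + 24 + 28 + ? = 120, so (3,5) = 32.
From column 1, 120 − (23 + 16 + 29 + 35) gives (2,1) = 17.
The remaining cell in column 4 is (5,4) = 120 − 98 = 22.
Column 5 must total 120; the given cells sum to 107, so (2,5) = 13.
Row 2 must total 120; the given cells sum to 94, so (2,2) = 26.
Row 5 must total 120; the given cells sum to 102, so (5,3) = 18.
Column 2 needs 120; the known cells sum to 93, so (1,2) = 27.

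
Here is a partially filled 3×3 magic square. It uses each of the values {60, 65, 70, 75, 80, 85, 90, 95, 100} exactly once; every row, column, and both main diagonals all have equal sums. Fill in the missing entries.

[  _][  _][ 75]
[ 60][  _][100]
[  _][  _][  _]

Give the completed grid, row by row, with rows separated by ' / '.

The 9 entries sum to 720, so each line sums to 720/3 = 240.
Row 2: 60 + 100 + ? = 240, so (2,2) = 80.
Column 3 must total 240; the given cells sum to 175, so (3,3) = 65.
Main diagonal must total 240; the given cells sum to 145, so (1,1) = 95.
The remaining cell in anti-diagonal is (3,1) = 240 − 155 = 85.
Row 1: 95 + 75 + ? = 240, so (1,2) = 70.
Row 3: 85 + 65 + ? = 240, so (3,2) = 90.

95 70 75 / 60 80 100 / 85 90 65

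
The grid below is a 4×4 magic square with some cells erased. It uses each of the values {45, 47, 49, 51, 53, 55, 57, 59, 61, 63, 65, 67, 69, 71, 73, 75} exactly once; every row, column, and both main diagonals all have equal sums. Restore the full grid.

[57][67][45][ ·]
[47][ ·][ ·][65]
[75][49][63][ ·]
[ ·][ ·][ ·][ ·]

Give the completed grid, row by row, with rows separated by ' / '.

57 67 45 71 / 47 69 59 65 / 75 49 63 53 / 61 55 73 51

The 16 entries sum to 960, so each line sums to 960/4 = 240.
Row 1 must total 240; the given cells sum to 169, so (1,4) = 71.
Row 3: 75 + 49 + 63 + ? = 240, so (3,4) = 53.
From column 1, 240 − (57 + 47 + 75) gives (4,1) = 61.
Column 4: 71 + 65 + 53 + ? = 240, so (4,4) = 51.
From main diagonal, 240 − (57 + 63 + 51) gives (2,2) = 69.
Anti-diagonal needs 240; the known cells sum to 181, so (2,3) = 59.
From column 2, 240 − (67 + 69 + 49) gives (4,2) = 55.
The remaining cell in column 3 is (4,3) = 240 − 167 = 73.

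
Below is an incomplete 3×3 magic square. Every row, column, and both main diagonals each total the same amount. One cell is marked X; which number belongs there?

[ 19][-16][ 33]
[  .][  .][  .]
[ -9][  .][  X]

Row 1 is complete and sums to 36; that is the magic constant.
Column 1 needs 36; the known cells sum to 10, so (2,1) = 26.
Anti-diagonal needs 36; the known cells sum to 24, so (2,2) = 12.
The remaining cell in row 2 is (2,3) = 36 − 38 = -2.
The remaining cell in column 2 is (3,2) = 36 − (-4) = 40.
Column 3 must total 36; the given cells sum to 31, so (3,3) = 5.

5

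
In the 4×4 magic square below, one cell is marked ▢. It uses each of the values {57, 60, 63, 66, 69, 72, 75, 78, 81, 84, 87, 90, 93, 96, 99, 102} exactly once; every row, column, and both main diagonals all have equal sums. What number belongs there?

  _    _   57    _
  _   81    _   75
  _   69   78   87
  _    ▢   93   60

102

The 16 entries sum to 1272, so each line sums to 1272/4 = 318.
Row 3: 69 + 78 + 87 + ? = 318, so (3,1) = 84.
Using column 3: 57 + 78 + 93 + ? → (2,3) = 318 − 228 = 90.
Column 4: 75 + 87 + 60 + ? = 318, so (1,4) = 96.
The remaining cell in main diagonal is (1,1) = 318 − 219 = 99.
Anti-diagonal: 96 + 90 + 69 + ? = 318, so (4,1) = 63.
Row 1 must total 318; the given cells sum to 252, so (1,2) = 66.
Row 2 needs 318; the known cells sum to 246, so (2,1) = 72.
The remaining cell in row 4 is (4,2) = 318 − 216 = 102.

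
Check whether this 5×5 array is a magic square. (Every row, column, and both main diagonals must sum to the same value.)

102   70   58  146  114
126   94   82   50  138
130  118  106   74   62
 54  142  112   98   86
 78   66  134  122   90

No — row 4 sums to 492 but row 3 sums to 490.

Row 1: 102 + 70 + 58 + 146 + 114 = 490.
Row 2: 126 + 94 + 82 + 50 + 138 = 490.
Row 3: 130 + 118 + 106 + 74 + 62 = 490.
Row 4: 54 + 142 + 112 + 98 + 86 = 492.
Row 5: 78 + 66 + 134 + 122 + 90 = 490.
Column 1: 102 + 126 + 130 + 54 + 78 = 490.
Column 2: 70 + 94 + 118 + 142 + 66 = 490.
Column 3: 58 + 82 + 106 + 112 + 134 = 492.
Column 4: 146 + 50 + 74 + 98 + 122 = 490.
Column 5: 114 + 138 + 62 + 86 + 90 = 490.
Main diagonal: 102 + 94 + 106 + 98 + 90 = 490.
Anti-diagonal: 114 + 50 + 106 + 142 + 78 = 490.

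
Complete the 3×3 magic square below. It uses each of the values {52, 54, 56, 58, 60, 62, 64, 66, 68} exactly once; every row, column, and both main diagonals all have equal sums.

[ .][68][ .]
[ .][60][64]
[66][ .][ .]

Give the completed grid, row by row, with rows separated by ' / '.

58 68 54 / 56 60 64 / 66 52 62

The 9 entries sum to 540, so each line sums to 540/3 = 180.
Row 2 needs 180; the known cells sum to 124, so (2,1) = 56.
The remaining cell in column 1 is (1,1) = 180 − 122 = 58.
Column 2 needs 180; the known cells sum to 128, so (3,2) = 52.
Using main diagonal: 58 + 60 + ? → (3,3) = 180 − 118 = 62.
Anti-diagonal: 60 + 66 + ? = 180, so (1,3) = 54.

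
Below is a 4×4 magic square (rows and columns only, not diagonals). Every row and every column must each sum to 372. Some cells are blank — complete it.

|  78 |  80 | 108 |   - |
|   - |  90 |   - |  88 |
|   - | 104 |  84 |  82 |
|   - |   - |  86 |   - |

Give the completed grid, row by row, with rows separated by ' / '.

78 80 108 106 / 100 90 94 88 / 102 104 84 82 / 92 98 86 96

Row 1: 78 + 80 + 108 + ? = 372, so (1,4) = 106.
From row 3, 372 − (104 + 84 + 82) gives (3,1) = 102.
Column 2: 80 + 90 + 104 + ? = 372, so (4,2) = 98.
The remaining cell in column 3 is (2,3) = 372 − 278 = 94.
Using column 4: 106 + 88 + 82 + ? → (4,4) = 372 − 276 = 96.
The remaining cell in row 2 is (2,1) = 372 − 272 = 100.
The remaining cell in row 4 is (4,1) = 372 − 280 = 92.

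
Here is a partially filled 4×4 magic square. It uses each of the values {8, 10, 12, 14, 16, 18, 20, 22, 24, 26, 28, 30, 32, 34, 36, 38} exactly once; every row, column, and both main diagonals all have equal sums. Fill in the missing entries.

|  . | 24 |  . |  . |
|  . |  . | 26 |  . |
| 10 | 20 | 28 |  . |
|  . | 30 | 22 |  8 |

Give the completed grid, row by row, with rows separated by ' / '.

38 24 16 14 / 12 18 26 36 / 10 20 28 34 / 32 30 22 8

The 16 entries sum to 368, so each line sums to 368/4 = 92.
The remaining cell in row 3 is (3,4) = 92 − 58 = 34.
Row 4 needs 92; the known cells sum to 60, so (4,1) = 32.
Column 2: 24 + 20 + 30 + ? = 92, so (2,2) = 18.
From column 3, 92 − (26 + 28 + 22) gives (1,3) = 16.
Main diagonal: 18 + 28 + 8 + ? = 92, so (1,1) = 38.
Using anti-diagonal: 26 + 20 + 32 + ? → (1,4) = 92 − 78 = 14.
Column 1: 38 + 10 + 32 + ? = 92, so (2,1) = 12.
Column 4: 14 + 34 + 8 + ? = 92, so (2,4) = 36.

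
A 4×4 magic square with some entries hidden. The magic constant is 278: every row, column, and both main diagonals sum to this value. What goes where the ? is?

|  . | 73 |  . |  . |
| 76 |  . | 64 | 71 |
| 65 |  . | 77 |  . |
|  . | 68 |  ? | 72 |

63

Row 2 must total 278; the given cells sum to 211, so (2,2) = 67.
Column 2 must total 278; the given cells sum to 208, so (3,2) = 70.
Main diagonal: 67 + 77 + 72 + ? = 278, so (1,1) = 62.
Row 3: 65 + 70 + 77 + ? = 278, so (3,4) = 66.
Column 1 needs 278; the known cells sum to 203, so (4,1) = 75.
Column 4 needs 278; the known cells sum to 209, so (1,4) = 69.
Using row 1: 62 + 73 + 69 + ? → (1,3) = 278 − 204 = 74.
Using row 4: 75 + 68 + 72 + ? → (4,3) = 278 − 215 = 63.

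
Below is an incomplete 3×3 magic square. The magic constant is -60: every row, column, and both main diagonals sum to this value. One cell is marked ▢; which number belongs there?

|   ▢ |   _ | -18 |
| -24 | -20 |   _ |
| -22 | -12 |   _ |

Row 2: -24 + (-20) + ? = -60, so (2,3) = -16.
The remaining cell in row 3 is (3,3) = -60 − (-34) = -26.
From column 1, -60 − (-24 + (-22)) gives (1,1) = -14.

-14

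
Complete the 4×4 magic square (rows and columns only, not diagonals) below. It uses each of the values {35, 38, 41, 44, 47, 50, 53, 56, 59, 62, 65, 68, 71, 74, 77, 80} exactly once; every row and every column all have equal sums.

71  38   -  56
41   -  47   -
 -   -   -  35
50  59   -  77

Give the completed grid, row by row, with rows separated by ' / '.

The 16 entries sum to 920, so each line sums to 920/4 = 230.
From row 1, 230 − (71 + 38 + 56) gives (1,3) = 65.
From row 4, 230 − (50 + 59 + 77) gives (4,3) = 44.
The remaining cell in column 1 is (3,1) = 230 − 162 = 68.
Column 3 must total 230; the given cells sum to 156, so (3,3) = 74.
Column 4: 56 + 35 + 77 + ? = 230, so (2,4) = 62.
Row 2 needs 230; the known cells sum to 150, so (2,2) = 80.
The remaining cell in row 3 is (3,2) = 230 − 177 = 53.

71 38 65 56 / 41 80 47 62 / 68 53 74 35 / 50 59 44 77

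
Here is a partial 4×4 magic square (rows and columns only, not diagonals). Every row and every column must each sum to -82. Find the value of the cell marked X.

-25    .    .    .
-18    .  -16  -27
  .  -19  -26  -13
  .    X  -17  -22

-28

The remaining cell in row 2 is (2,2) = -82 − (-61) = -21.
Row 3: -19 + (-26) + (-13) + ? = -82, so (3,1) = -24.
The remaining cell in column 1 is (4,1) = -82 − (-67) = -15.
Column 3 needs -82; the known cells sum to -59, so (1,3) = -23.
From column 4, -82 − (-27 + (-13) + (-22)) gives (1,4) = -20.
Row 1 must total -82; the given cells sum to -68, so (1,2) = -14.
Row 4 needs -82; the known cells sum to -54, so (4,2) = -28.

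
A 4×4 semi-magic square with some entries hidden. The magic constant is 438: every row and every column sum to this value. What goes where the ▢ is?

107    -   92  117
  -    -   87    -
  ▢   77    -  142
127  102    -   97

Row 1 must total 438; the given cells sum to 316, so (1,2) = 122.
From row 4, 438 − (127 + 102 + 97) gives (4,3) = 112.
Using column 2: 122 + 77 + 102 + ? → (2,2) = 438 − 301 = 137.
Column 3 needs 438; the known cells sum to 291, so (3,3) = 147.
Column 4 must total 438; the given cells sum to 356, so (2,4) = 82.
From row 2, 438 − (137 + 87 + 82) gives (2,1) = 132.
The remaining cell in row 3 is (3,1) = 438 − 366 = 72.

72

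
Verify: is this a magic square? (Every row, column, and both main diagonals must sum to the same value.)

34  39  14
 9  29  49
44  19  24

Yes

Row 1: 34 + 39 + 14 = 87.
Row 2: 9 + 29 + 49 = 87.
Row 3: 44 + 19 + 24 = 87.
Column 1: 34 + 9 + 44 = 87.
Column 2: 39 + 29 + 19 = 87.
Column 3: 14 + 49 + 24 = 87.
Main diagonal: 34 + 29 + 24 = 87.
Anti-diagonal: 14 + 29 + 44 = 87.
All lines sum to 87.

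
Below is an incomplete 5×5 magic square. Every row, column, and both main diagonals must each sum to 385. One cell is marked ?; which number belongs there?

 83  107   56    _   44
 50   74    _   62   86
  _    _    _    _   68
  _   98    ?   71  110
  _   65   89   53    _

Using row 1: 83 + 107 + 56 + 44 + ? → (1,4) = 385 − 290 = 95.
The remaining cell in row 2 is (2,3) = 385 − 272 = 113.
Column 2 must total 385; the given cells sum to 344, so (3,2) = 41.
Column 4 needs 385; the known cells sum to 281, so (3,4) = 104.
Column 5 must total 385; the given cells sum to 308, so (5,5) = 77.
Main diagonal needs 385; the known cells sum to 305, so (3,3) = 80.
Using anti-diagonal: 44 + 62 + 80 + 98 + ? → (5,1) = 385 − 284 = 101.
From row 3, 385 − (41 + 80 + 104 + 68) gives (3,1) = 92.
The remaining cell in column 1 is (4,1) = 385 − 326 = 59.
The remaining cell in column 3 is (4,3) = 385 − 338 = 47.

47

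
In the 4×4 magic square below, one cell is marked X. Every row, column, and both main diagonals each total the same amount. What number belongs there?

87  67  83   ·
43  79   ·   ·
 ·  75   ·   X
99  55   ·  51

Column 2 is complete and sums to 276; that is the magic constant.
The remaining cell in row 1 is (1,4) = 276 − 237 = 39.
From row 4, 276 − (99 + 55 + 51) gives (4,3) = 71.
Using column 1: 87 + 43 + 99 + ? → (3,1) = 276 − 229 = 47.
Using main diagonal: 87 + 79 + 51 + ? → (3,3) = 276 − 217 = 59.
Using anti-diagonal: 39 + 75 + 99 + ? → (2,3) = 276 − 213 = 63.
Row 2 must total 276; the given cells sum to 185, so (2,4) = 91.
Row 3 must total 276; the given cells sum to 181, so (3,4) = 95.

95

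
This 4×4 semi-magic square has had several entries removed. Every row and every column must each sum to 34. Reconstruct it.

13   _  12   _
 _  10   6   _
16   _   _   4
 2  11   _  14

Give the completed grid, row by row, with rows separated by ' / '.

13 8 12 1 / 3 10 6 15 / 16 5 9 4 / 2 11 7 14

Using row 4: 2 + 11 + 14 + ? → (4,3) = 34 − 27 = 7.
Column 1: 13 + 16 + 2 + ? = 34, so (2,1) = 3.
Column 3 must total 34; the given cells sum to 25, so (3,3) = 9.
Using row 2: 3 + 10 + 6 + ? → (2,4) = 34 − 19 = 15.
Row 3 needs 34; the known cells sum to 29, so (3,2) = 5.
Using column 2: 10 + 5 + 11 + ? → (1,2) = 34 − 26 = 8.
From column 4, 34 − (15 + 4 + 14) gives (1,4) = 1.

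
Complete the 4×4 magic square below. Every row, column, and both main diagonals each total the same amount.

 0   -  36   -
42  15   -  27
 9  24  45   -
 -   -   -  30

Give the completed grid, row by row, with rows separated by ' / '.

Main diagonal is already complete: 0 + 15 + 45 + 30 = 90, so that is the magic constant.
Row 2: 42 + 15 + 27 + ? = 90, so (2,3) = 6.
Row 3: 9 + 24 + 45 + ? = 90, so (3,4) = 12.
Using column 1: 0 + 42 + 9 + ? → (4,1) = 90 − 51 = 39.
Column 3 needs 90; the known cells sum to 87, so (4,3) = 3.
Column 4 needs 90; the known cells sum to 69, so (1,4) = 21.
The remaining cell in row 1 is (1,2) = 90 − 57 = 33.
Using row 4: 39 + 3 + 30 + ? → (4,2) = 90 − 72 = 18.

0 33 36 21 / 42 15 6 27 / 9 24 45 12 / 39 18 3 30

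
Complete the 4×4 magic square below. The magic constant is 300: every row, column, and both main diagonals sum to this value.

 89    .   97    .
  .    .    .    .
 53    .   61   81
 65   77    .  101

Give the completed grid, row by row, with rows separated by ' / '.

The remaining cell in row 3 is (3,2) = 300 − 195 = 105.
Row 4 needs 300; the known cells sum to 243, so (4,3) = 57.
The remaining cell in column 1 is (2,1) = 300 − 207 = 93.
Column 3: 97 + 61 + 57 + ? = 300, so (2,3) = 85.
Main diagonal must total 300; the given cells sum to 251, so (2,2) = 49.
The remaining cell in anti-diagonal is (1,4) = 300 − 255 = 45.
The remaining cell in row 1 is (1,2) = 300 − 231 = 69.
Using row 2: 93 + 49 + 85 + ? → (2,4) = 300 − 227 = 73.

89 69 97 45 / 93 49 85 73 / 53 105 61 81 / 65 77 57 101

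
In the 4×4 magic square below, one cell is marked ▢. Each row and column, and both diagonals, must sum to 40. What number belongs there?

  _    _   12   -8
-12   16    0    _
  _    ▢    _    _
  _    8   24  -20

20

The remaining cell in row 2 is (2,4) = 40 − 4 = 36.
Row 4 must total 40; the given cells sum to 12, so (4,1) = 28.
Column 3 must total 40; the given cells sum to 36, so (3,3) = 4.
Using column 4: -8 + 36 + (-20) + ? → (3,4) = 40 − 8 = 32.
From main diagonal, 40 − (16 + 4 + (-20)) gives (1,1) = 40.
Anti-diagonal: -8 + 0 + 28 + ? = 40, so (3,2) = 20.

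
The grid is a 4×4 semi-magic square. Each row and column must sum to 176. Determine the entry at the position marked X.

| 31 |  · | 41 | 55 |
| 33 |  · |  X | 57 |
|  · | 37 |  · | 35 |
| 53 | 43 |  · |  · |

39

From row 1, 176 − (31 + 41 + 55) gives (1,2) = 49.
Using column 1: 31 + 33 + 53 + ? → (3,1) = 176 − 117 = 59.
The remaining cell in column 2 is (2,2) = 176 − 129 = 47.
Using column 4: 55 + 57 + 35 + ? → (4,4) = 176 − 147 = 29.
Using row 2: 33 + 47 + 57 + ? → (2,3) = 176 − 137 = 39.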